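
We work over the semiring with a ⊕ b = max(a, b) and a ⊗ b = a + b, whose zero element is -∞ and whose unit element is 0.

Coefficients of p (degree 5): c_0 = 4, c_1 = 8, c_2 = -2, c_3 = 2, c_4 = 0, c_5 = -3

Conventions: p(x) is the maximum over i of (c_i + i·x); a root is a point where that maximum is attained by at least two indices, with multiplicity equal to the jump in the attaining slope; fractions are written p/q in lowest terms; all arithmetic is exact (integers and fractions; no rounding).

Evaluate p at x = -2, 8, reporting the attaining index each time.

p(-2) = max(4+0·(-2)=4, 8+1·(-2)=6, -2+2·(-2)=-6, 2+3·(-2)=-4, 0+4·(-2)=-8, -3+5·(-2)=-13) = 6 (attained by i=1)
p(8) = max(4+0·8=4, 8+1·8=16, -2+2·8=14, 2+3·8=26, 0+4·8=32, -3+5·8=37) = 37 (attained by i=5)
Answer: p(-2) = 6; p(8) = 37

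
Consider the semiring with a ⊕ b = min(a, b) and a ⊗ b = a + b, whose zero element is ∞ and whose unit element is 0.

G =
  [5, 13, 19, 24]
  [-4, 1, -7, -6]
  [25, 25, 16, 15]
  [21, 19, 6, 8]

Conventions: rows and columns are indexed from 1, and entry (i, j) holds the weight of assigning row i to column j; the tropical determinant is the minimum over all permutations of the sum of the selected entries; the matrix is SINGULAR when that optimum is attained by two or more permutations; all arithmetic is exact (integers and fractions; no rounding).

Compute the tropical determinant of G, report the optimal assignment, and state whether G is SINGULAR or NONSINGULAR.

σ = (1, 2, 3, 4): 5 + 1 + 16 + 8 = 30
σ = (1, 2, 4, 3): 5 + 1 + 15 + 6 = 27
σ = (1, 3, 2, 4): 5 + (-7) + 25 + 8 = 31
σ = (1, 3, 4, 2): 5 + (-7) + 15 + 19 = 32
σ = (1, 4, 2, 3): 5 + (-6) + 25 + 6 = 30
σ = (1, 4, 3, 2): 5 + (-6) + 16 + 19 = 34
σ = (2, 1, 3, 4): 13 + (-4) + 16 + 8 = 33
σ = (2, 1, 4, 3): 13 + (-4) + 15 + 6 = 30
σ = (2, 3, 1, 4): 13 + (-7) + 25 + 8 = 39
σ = (2, 3, 4, 1): 13 + (-7) + 15 + 21 = 42
σ = (2, 4, 1, 3): 13 + (-6) + 25 + 6 = 38
σ = (2, 4, 3, 1): 13 + (-6) + 16 + 21 = 44
σ = (3, 1, 2, 4): 19 + (-4) + 25 + 8 = 48
σ = (3, 1, 4, 2): 19 + (-4) + 15 + 19 = 49
σ = (3, 2, 1, 4): 19 + 1 + 25 + 8 = 53
σ = (3, 2, 4, 1): 19 + 1 + 15 + 21 = 56
σ = (3, 4, 1, 2): 19 + (-6) + 25 + 19 = 57
σ = (3, 4, 2, 1): 19 + (-6) + 25 + 21 = 59
σ = (4, 1, 2, 3): 24 + (-4) + 25 + 6 = 51
σ = (4, 1, 3, 2): 24 + (-4) + 16 + 19 = 55
σ = (4, 2, 1, 3): 24 + 1 + 25 + 6 = 56
σ = (4, 2, 3, 1): 24 + 1 + 16 + 21 = 62
σ = (4, 3, 1, 2): 24 + (-7) + 25 + 19 = 61
σ = (4, 3, 2, 1): 24 + (-7) + 25 + 21 = 63
Optimal value attained by: σ = (1, 2, 4, 3).
Answer: det⊕(G) = 27; verdict: NONSINGULAR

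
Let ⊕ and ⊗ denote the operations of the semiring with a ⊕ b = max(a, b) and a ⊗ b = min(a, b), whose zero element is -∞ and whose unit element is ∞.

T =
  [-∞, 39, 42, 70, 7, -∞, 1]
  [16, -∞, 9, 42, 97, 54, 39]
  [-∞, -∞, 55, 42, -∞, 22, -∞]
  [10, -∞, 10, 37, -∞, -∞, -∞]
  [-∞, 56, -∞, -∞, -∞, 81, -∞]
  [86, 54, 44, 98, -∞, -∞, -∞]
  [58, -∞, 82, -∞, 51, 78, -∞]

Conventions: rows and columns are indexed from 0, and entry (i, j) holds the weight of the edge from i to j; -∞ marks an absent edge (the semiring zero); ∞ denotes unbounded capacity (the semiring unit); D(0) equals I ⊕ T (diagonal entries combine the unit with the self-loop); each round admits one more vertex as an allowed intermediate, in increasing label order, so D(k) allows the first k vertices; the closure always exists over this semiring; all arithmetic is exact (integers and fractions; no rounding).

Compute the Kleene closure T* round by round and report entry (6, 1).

D(0):
  [∞, 39, 42, 70, 7, -∞, 1]
  [16, ∞, 9, 42, 97, 54, 39]
  [-∞, -∞, ∞, 42, -∞, 22, -∞]
  [10, -∞, 10, ∞, -∞, -∞, -∞]
  [-∞, 56, -∞, -∞, ∞, 81, -∞]
  [86, 54, 44, 98, -∞, ∞, -∞]
  [58, -∞, 82, -∞, 51, 78, ∞]
D(1):
  [∞, 39, 42, 70, 7, -∞, 1]
  [16, ∞, 16, 42, 97, 54, 39]
  [-∞, -∞, ∞, 42, -∞, 22, -∞]
  [10, 10, 10, ∞, 7, -∞, 1]
  [-∞, 56, -∞, -∞, ∞, 81, -∞]
  [86, 54, 44, 98, 7, ∞, 1]
  [58, 39, 82, 58, 51, 78, ∞]
D(2):
  [∞, 39, 42, 70, 39, 39, 39]
  [16, ∞, 16, 42, 97, 54, 39]
  [-∞, -∞, ∞, 42, -∞, 22, -∞]
  [10, 10, 10, ∞, 10, 10, 10]
  [16, 56, 16, 42, ∞, 81, 39]
  [86, 54, 44, 98, 54, ∞, 39]
  [58, 39, 82, 58, 51, 78, ∞]
D(3):
  [∞, 39, 42, 70, 39, 39, 39]
  [16, ∞, 16, 42, 97, 54, 39]
  [-∞, -∞, ∞, 42, -∞, 22, -∞]
  [10, 10, 10, ∞, 10, 10, 10]
  [16, 56, 16, 42, ∞, 81, 39]
  [86, 54, 44, 98, 54, ∞, 39]
  [58, 39, 82, 58, 51, 78, ∞]
D(4):
  [∞, 39, 42, 70, 39, 39, 39]
  [16, ∞, 16, 42, 97, 54, 39]
  [10, 10, ∞, 42, 10, 22, 10]
  [10, 10, 10, ∞, 10, 10, 10]
  [16, 56, 16, 42, ∞, 81, 39]
  [86, 54, 44, 98, 54, ∞, 39]
  [58, 39, 82, 58, 51, 78, ∞]
D(5):
  [∞, 39, 42, 70, 39, 39, 39]
  [16, ∞, 16, 42, 97, 81, 39]
  [10, 10, ∞, 42, 10, 22, 10]
  [10, 10, 10, ∞, 10, 10, 10]
  [16, 56, 16, 42, ∞, 81, 39]
  [86, 54, 44, 98, 54, ∞, 39]
  [58, 51, 82, 58, 51, 78, ∞]
D(6):
  [∞, 39, 42, 70, 39, 39, 39]
  [81, ∞, 44, 81, 97, 81, 39]
  [22, 22, ∞, 42, 22, 22, 22]
  [10, 10, 10, ∞, 10, 10, 10]
  [81, 56, 44, 81, ∞, 81, 39]
  [86, 54, 44, 98, 54, ∞, 39]
  [78, 54, 82, 78, 54, 78, ∞]
D(7):
  [∞, 39, 42, 70, 39, 39, 39]
  [81, ∞, 44, 81, 97, 81, 39]
  [22, 22, ∞, 42, 22, 22, 22]
  [10, 10, 10, ∞, 10, 10, 10]
  [81, 56, 44, 81, ∞, 81, 39]
  [86, 54, 44, 98, 54, ∞, 39]
  [78, 54, 82, 78, 54, 78, ∞]
Answer: T*[6][1] = 54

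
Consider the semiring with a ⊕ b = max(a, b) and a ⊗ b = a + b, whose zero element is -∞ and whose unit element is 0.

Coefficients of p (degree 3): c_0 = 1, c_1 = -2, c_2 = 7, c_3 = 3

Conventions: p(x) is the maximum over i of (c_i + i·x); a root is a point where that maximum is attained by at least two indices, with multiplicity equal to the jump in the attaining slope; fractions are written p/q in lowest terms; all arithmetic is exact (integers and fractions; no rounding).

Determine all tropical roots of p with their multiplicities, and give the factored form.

hull edge (i=0, c=1) to (i=2, c=7): slope 3, span 2
hull edge (i=2, c=7) to (i=3, c=3): slope -4, span 1
Factored form: p(x) = 3 ⊗ (x ⊕ (-3)) ⊗ (x ⊕ (-3)) ⊗ (x ⊕ 4)
Answer: roots = -3 (mult 2), 4 (mult 1)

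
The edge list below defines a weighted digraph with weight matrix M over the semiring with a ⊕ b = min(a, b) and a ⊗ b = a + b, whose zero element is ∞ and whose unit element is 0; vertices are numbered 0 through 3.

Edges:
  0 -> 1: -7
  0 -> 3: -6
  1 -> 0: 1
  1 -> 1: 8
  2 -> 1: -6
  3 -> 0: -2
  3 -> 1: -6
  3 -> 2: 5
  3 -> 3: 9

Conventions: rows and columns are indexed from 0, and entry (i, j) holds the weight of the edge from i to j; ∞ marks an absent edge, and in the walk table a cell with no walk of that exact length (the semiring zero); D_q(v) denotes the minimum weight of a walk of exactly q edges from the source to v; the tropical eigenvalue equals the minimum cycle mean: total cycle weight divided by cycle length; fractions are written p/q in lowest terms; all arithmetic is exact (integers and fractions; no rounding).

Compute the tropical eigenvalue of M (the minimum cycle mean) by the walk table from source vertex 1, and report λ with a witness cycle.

q=0: [∞, 0, ∞, ∞]
q=1: [1, 8, ∞, ∞]
q=2: [9, -6, ∞, -5]
q=3: [-7, -11, 0, 3]
q=4: [-10, -14, 8, -13]
Optimal cycle mean attained by: cycle 0->3->0, total (-6) + (-2), length 2.
Answer: λ = -4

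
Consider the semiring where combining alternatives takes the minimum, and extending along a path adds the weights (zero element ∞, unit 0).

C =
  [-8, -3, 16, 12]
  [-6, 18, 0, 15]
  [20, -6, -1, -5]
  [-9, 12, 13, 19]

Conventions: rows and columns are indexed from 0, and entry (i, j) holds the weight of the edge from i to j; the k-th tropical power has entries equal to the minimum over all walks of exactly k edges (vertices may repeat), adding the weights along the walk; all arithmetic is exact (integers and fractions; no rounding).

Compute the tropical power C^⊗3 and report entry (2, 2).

C^⊗2:
  [-16, -11, -3, 4]
  [-14, -9, -1, -5]
  [-14, -7, -6, -6]
  [-17, -12, 7, 3]
C^⊗3:
  [-24, -19, -11, -8]
  [-22, -17, -9, -6]
  [-22, -17, -7, -11]
  [-25, -20, -12, -5]
Key observation: the optimum is the walk 2->1->2->2, with weight (-6) + 0 + (-1) = -7.
Optimal value attained by: walk 2->1->2->2.
Answer: (C^⊗3)[2][2] = -7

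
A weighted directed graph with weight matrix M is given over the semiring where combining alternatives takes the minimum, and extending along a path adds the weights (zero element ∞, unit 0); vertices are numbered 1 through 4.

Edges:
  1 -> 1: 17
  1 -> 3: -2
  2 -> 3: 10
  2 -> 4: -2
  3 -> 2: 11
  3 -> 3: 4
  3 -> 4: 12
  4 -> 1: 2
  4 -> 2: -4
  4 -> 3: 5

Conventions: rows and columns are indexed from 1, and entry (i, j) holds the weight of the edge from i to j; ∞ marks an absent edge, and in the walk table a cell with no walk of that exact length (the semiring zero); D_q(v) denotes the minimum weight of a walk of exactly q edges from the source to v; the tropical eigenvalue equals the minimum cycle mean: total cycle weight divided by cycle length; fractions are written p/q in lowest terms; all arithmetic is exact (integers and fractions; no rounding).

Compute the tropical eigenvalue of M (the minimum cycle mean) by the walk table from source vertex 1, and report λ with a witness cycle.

q=0: [0, ∞, ∞, ∞]
q=1: [17, ∞, -2, ∞]
q=2: [34, 9, 2, 10]
q=3: [12, 6, 6, 7]
q=4: [9, 3, 10, 4]
Optimal cycle mean attained by: cycle 2->4->2, total (-2) + (-4), length 2.
Answer: λ = -3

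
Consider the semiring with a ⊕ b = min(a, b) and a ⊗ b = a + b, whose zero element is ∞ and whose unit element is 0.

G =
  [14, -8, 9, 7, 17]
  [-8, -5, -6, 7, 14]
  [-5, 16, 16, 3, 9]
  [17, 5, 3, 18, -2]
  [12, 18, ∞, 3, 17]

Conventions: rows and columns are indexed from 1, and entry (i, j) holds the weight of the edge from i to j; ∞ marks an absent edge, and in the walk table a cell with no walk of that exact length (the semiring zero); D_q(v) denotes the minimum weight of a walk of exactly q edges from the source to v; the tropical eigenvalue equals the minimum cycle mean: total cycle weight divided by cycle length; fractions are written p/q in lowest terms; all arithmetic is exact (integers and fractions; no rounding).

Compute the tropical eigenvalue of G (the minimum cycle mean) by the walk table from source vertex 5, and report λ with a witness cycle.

q=0: [∞, ∞, ∞, ∞, 0]
q=1: [12, 18, ∞, 3, 17]
q=2: [10, 4, 6, 19, 1]
q=3: [-4, -1, -2, 4, 15]
q=4: [-9, -12, -7, 1, 2]
q=5: [-20, -17, -18, -5, -1]
Optimal cycle mean attained by: cycle 1->2->1, total (-8) + (-8), length 2.
Answer: λ = -8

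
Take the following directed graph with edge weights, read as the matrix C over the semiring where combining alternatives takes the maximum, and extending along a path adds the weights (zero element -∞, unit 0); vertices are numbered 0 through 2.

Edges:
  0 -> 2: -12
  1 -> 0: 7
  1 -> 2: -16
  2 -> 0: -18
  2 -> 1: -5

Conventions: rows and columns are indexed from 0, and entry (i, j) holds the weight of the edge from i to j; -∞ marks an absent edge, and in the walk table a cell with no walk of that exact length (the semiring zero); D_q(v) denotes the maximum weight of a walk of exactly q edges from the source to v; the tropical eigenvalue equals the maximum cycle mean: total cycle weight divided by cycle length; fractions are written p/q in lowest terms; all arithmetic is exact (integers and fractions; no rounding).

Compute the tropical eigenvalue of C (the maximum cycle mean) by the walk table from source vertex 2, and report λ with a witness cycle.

q=0: [-∞, -∞, 0]
q=1: [-18, -5, -∞]
q=2: [2, -∞, -21]
q=3: [-39, -26, -10]
Optimal cycle mean attained by: cycle 0->2->1->0, total (-12) + (-5) + 7, length 3.
Answer: λ = -10/3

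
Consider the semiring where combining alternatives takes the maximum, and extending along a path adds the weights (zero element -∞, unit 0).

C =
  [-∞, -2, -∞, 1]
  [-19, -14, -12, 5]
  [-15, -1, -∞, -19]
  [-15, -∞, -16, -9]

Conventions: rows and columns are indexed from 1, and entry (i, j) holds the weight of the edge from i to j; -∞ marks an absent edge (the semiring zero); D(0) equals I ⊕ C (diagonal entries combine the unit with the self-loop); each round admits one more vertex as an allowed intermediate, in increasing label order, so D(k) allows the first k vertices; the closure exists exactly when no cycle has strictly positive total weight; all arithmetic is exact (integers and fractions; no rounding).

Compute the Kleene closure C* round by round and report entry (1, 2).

D(0):
  [0, -2, -∞, 1]
  [-19, 0, -12, 5]
  [-15, -1, 0, -19]
  [-15, -∞, -16, 0]
D(1):
  [0, -2, -∞, 1]
  [-19, 0, -12, 5]
  [-15, -1, 0, -14]
  [-15, -17, -16, 0]
D(2):
  [0, -2, -14, 3]
  [-19, 0, -12, 5]
  [-15, -1, 0, 4]
  [-15, -17, -16, 0]
D(3):
  [0, -2, -14, 3]
  [-19, 0, -12, 5]
  [-15, -1, 0, 4]
  [-15, -17, -16, 0]
D(4):
  [0, -2, -13, 3]
  [-10, 0, -11, 5]
  [-11, -1, 0, 4]
  [-15, -17, -16, 0]
Answer: C*[1][2] = -2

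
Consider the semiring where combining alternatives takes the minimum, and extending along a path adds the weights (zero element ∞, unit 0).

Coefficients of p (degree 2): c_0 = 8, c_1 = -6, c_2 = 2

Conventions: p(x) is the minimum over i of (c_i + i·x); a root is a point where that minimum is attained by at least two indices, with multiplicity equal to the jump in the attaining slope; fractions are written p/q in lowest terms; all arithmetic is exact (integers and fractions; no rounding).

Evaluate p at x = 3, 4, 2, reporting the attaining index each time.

p(3) = min(8+0·3=8, -6+1·3=-3, 2+2·3=8) = -3 (attained by i=1)
p(4) = min(8+0·4=8, -6+1·4=-2, 2+2·4=10) = -2 (attained by i=1)
p(2) = min(8+0·2=8, -6+1·2=-4, 2+2·2=6) = -4 (attained by i=1)
Answer: p(3) = -3; p(4) = -2; p(2) = -4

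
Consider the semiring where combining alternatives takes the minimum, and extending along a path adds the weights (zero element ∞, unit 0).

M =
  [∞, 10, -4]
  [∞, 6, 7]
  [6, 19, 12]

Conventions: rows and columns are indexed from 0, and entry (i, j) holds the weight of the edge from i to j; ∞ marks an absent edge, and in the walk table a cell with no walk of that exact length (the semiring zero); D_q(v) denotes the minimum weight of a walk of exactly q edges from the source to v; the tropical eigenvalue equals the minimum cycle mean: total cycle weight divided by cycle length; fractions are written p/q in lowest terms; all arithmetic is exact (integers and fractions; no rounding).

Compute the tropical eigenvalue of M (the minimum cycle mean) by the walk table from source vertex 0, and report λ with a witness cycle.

q=0: [0, ∞, ∞]
q=1: [∞, 10, -4]
q=2: [2, 15, 8]
q=3: [14, 12, -2]
Optimal cycle mean attained by: cycle 0->2->0, total (-4) + 6, length 2.
Answer: λ = 1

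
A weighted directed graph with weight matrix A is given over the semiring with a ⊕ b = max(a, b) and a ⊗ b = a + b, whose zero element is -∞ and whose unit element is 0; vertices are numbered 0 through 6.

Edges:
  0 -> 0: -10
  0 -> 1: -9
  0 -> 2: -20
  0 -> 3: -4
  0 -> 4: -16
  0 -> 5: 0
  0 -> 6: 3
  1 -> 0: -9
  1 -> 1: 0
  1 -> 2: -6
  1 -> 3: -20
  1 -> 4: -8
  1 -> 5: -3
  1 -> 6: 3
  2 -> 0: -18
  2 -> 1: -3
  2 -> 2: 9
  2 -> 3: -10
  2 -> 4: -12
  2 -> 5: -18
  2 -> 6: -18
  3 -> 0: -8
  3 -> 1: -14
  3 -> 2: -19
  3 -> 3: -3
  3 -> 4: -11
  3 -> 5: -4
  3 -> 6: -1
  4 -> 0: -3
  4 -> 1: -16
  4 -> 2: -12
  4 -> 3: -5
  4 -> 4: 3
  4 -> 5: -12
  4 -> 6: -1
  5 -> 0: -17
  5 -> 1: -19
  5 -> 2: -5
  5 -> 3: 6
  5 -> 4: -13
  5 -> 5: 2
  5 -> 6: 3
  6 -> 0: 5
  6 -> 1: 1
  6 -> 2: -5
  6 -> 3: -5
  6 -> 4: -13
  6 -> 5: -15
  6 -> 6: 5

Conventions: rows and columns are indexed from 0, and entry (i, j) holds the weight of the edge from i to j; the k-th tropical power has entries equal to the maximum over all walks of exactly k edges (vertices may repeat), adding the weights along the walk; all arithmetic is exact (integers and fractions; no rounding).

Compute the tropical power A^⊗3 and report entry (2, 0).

A^⊗2:
  [8, 4, -2, 6, -10, 2, 8]
  [8, 4, 3, 3, -5, -1, 8]
  [-9, 6, 18, -1, -3, -6, 0]
  [4, 0, -6, 2, -8, -2, 4]
  [4, 0, -3, -2, 6, -3, 4]
  [8, 4, 4, 8, -5, 4, 8]
  [10, 6, 4, 1, -7, 5, 10]
A^⊗3:
  [13, 9, 7, 8, -4, 8, 13]
  [13, 9, 12, 5, -2, 8, 13]
  [5, 15, 27, 8, 6, 3, 9]
  [9, 5, 3, 4, -5, 4, 9]
  [9, 5, 6, 3, 9, 4, 9]
  [13, 9, 13, 10, -2, 8, 13]
  [15, 11, 13, 11, -2, 10, 15]
Key observation: the optimum is the walk 2->1->6->0, with weight (-3) + 3 + 5 = 5.
Optimal value attained by: walk 2->1->6->0.
Answer: (A^⊗3)[2][0] = 5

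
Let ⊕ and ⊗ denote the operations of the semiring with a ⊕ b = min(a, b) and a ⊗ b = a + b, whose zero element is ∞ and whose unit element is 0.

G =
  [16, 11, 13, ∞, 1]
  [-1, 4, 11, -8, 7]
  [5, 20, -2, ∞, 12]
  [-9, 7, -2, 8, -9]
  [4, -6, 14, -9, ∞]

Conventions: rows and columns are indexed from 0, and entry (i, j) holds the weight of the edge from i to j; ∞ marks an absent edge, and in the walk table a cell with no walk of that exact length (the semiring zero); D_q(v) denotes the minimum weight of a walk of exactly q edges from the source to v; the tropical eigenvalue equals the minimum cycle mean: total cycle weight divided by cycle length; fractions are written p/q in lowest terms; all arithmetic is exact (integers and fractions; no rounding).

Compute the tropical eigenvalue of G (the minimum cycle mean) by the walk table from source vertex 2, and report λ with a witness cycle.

q=0: [∞, ∞, 0, ∞, ∞]
q=1: [5, 20, -2, ∞, 12]
q=2: [3, 6, -4, 3, 6]
q=3: [-6, 0, -6, -3, -6]
q=4: [-12, -12, -8, -15, -12]
q=5: [-24, -18, -17, -21, -24]
Optimal cycle mean attained by: cycle 3->4->3, total (-9) + (-9), length 2.
Answer: λ = -9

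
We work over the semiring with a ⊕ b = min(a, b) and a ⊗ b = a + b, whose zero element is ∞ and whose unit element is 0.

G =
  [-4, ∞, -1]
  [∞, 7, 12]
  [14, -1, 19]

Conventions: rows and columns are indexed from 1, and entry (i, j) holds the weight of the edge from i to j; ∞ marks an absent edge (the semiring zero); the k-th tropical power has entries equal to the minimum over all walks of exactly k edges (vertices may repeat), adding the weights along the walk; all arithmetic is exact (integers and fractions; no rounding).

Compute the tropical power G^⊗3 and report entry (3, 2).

G^⊗2:
  [-8, -2, -5]
  [26, 11, 19]
  [10, 6, 11]
G^⊗3:
  [-12, -6, -9]
  [22, 18, 23]
  [6, 10, 9]
Key observation: the optimum is the walk 3->2->3->2, with weight (-1) + 12 + (-1) = 10.
Optimal value attained by: walk 3->2->3->2.
Answer: (G^⊗3)[3][2] = 10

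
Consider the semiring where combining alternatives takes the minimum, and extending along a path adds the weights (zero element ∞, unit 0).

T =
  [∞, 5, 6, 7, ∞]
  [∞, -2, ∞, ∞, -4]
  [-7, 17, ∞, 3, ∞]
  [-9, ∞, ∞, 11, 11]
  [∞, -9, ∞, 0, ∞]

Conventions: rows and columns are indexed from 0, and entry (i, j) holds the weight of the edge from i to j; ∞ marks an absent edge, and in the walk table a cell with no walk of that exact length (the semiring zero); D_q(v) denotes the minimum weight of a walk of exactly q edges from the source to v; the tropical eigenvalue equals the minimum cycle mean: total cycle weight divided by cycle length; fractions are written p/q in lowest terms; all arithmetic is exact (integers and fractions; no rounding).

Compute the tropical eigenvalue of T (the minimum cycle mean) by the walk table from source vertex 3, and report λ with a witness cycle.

q=0: [∞, ∞, ∞, 0, ∞]
q=1: [-9, ∞, ∞, 11, 11]
q=2: [2, -4, -3, -2, 22]
q=3: [-11, -6, 8, 0, -8]
q=4: [-9, -17, -5, -8, -10]
q=5: [-17, -19, -3, -10, -21]
Optimal cycle mean attained by: cycle 1->4->1, total (-4) + (-9), length 2.
Answer: λ = -13/2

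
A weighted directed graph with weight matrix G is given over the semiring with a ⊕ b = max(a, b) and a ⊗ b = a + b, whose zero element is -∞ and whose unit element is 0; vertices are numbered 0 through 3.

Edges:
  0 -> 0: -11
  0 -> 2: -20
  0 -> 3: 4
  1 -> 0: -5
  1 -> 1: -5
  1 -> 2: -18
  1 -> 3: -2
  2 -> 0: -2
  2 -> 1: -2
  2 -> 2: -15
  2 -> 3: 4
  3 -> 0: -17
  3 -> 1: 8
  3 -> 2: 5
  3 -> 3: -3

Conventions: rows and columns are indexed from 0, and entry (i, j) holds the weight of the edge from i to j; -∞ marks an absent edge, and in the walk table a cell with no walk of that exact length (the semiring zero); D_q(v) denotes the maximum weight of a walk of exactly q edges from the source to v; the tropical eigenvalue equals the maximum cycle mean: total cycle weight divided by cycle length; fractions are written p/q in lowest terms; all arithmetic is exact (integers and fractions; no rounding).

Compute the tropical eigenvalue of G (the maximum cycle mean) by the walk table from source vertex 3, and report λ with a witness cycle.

q=0: [-∞, -∞, -∞, 0]
q=1: [-17, 8, 5, -3]
q=2: [3, 5, 2, 9]
q=3: [0, 17, 14, 7]
q=4: [12, 15, 12, 18]
Optimal cycle mean attained by: cycle 2->3->2, total 4 + 5, length 2.
Answer: λ = 9/2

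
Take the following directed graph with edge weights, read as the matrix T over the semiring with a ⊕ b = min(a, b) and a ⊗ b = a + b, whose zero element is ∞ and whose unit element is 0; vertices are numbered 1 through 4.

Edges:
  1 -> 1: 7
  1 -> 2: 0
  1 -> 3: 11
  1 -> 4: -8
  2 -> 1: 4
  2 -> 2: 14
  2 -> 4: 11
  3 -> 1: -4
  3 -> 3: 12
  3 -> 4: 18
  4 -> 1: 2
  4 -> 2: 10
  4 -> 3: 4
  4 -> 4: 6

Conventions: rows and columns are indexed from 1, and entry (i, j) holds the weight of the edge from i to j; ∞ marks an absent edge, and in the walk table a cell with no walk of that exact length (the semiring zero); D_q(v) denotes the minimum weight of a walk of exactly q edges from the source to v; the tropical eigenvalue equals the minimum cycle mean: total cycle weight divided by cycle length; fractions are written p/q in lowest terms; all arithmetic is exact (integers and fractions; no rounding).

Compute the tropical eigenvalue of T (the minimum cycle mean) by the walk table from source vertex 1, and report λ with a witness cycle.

q=0: [0, ∞, ∞, ∞]
q=1: [7, 0, 11, -8]
q=2: [-6, 2, -4, -2]
q=3: [-8, -6, 2, -14]
q=4: [-12, -8, -10, -16]
Optimal cycle mean attained by: cycle 1->4->1, total (-8) + 2, length 2.
Answer: λ = -3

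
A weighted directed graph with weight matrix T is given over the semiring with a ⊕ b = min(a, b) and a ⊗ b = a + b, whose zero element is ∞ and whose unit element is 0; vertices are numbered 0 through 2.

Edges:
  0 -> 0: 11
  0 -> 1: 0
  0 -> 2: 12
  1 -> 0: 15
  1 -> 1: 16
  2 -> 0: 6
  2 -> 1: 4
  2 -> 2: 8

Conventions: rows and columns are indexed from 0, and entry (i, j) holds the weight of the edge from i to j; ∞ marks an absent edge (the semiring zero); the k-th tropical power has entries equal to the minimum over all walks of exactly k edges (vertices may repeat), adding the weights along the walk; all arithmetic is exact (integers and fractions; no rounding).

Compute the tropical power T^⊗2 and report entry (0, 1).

T^⊗2:
  [15, 11, 20]
  [26, 15, 27]
  [14, 6, 16]
Key observation: the optimum is the walk 0->0->1, with weight 11 + 0 = 11.
Optimal value attained by: walk 0->0->1.
Answer: (T^⊗2)[0][1] = 11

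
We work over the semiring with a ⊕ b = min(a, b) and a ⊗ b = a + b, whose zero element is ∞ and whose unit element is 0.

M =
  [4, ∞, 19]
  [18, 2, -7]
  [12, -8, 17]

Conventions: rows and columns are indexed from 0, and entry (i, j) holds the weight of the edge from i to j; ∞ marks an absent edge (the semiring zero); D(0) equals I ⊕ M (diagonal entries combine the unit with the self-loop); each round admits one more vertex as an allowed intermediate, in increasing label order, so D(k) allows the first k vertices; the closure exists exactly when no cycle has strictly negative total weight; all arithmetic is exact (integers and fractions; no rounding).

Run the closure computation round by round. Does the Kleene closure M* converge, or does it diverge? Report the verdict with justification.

D(0):
  [0, ∞, 19]
  [18, 0, -7]
  [12, -8, 0]
D(1):
  [0, ∞, 19]
  [18, 0, -7]
  [12, -8, 0]
Detection: at round 2, diagonal entry (2, 2) turns strictly negative.
Key observation: the cycle 2->1->2 has total weight (-8) + (-7), which is strictly negative.
Answer: DIVERGES — negative cycle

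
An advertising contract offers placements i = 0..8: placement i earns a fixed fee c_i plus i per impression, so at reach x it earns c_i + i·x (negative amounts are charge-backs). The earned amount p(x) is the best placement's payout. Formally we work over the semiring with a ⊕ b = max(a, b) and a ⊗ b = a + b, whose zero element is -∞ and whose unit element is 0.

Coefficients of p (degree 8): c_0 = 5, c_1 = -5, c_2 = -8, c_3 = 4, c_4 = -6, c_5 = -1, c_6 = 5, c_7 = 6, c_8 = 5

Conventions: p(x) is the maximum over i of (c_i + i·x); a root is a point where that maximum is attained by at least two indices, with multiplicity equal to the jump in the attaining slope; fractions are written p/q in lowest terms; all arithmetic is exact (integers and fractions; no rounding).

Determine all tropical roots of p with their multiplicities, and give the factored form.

hull edge (i=0, c=5) to (i=7, c=6): slope 1/7, span 7
hull edge (i=7, c=6) to (i=8, c=5): slope -1, span 1
Factored form: p(x) = 5 ⊗ (x ⊕ (-1/7)) ⊗ (x ⊕ (-1/7)) ⊗ (x ⊕ (-1/7)) ⊗ (x ⊕ (-1/7)) ⊗ (x ⊕ (-1/7)) ⊗ (x ⊕ (-1/7)) ⊗ (x ⊕ (-1/7)) ⊗ (x ⊕ 1)
Answer: roots = -1/7 (mult 7), 1 (mult 1)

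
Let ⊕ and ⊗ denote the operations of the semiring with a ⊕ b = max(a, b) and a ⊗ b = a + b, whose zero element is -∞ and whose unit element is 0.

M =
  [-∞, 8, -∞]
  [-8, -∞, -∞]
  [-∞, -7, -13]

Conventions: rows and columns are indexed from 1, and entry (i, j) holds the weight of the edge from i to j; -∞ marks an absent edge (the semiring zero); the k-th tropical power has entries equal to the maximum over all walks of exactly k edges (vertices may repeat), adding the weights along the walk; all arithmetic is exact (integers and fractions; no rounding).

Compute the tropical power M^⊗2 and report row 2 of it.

M^⊗2:
  [0, -∞, -∞]
  [-∞, 0, -∞]
  [-15, -20, -26]
Answer: row 2 of M^⊗2 = [-∞, 0, -∞]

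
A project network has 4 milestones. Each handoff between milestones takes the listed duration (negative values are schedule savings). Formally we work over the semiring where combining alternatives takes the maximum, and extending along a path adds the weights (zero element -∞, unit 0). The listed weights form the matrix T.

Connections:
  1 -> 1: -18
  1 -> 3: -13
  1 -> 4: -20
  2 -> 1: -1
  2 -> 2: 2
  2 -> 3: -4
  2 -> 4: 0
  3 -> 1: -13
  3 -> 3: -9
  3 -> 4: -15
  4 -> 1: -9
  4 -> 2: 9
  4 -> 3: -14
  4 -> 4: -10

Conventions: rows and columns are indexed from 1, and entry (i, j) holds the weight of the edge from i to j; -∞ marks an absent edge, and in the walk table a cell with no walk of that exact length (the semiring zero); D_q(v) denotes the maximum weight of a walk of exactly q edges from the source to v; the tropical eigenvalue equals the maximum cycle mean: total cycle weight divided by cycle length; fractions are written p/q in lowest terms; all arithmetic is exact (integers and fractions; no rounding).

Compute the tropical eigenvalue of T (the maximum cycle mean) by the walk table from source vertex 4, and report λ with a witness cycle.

q=0: [-∞, -∞, -∞, 0]
q=1: [-9, 9, -14, -10]
q=2: [8, 11, 5, 9]
q=3: [10, 18, 7, 11]
q=4: [17, 20, 14, 18]
Optimal cycle mean attained by: cycle 2->4->2, total 0 + 9, length 2.
Answer: λ = 9/2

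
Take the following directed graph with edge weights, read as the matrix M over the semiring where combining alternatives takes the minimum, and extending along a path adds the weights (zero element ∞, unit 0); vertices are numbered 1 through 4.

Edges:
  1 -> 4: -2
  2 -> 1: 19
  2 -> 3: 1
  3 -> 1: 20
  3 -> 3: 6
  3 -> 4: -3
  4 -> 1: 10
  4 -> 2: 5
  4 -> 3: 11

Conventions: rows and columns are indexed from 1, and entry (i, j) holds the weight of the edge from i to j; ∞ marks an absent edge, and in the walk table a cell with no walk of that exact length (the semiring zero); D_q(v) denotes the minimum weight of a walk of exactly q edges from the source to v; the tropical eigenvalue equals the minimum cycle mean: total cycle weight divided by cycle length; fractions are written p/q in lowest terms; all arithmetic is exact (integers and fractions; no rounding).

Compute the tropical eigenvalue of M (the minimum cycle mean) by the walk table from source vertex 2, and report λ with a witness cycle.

q=0: [∞, 0, ∞, ∞]
q=1: [19, ∞, 1, ∞]
q=2: [21, ∞, 7, -2]
q=3: [8, 3, 9, 4]
q=4: [14, 9, 4, 6]
Optimal cycle mean attained by: cycle 2->3->4->2, total 1 + (-3) + 5, length 3.
Answer: λ = 1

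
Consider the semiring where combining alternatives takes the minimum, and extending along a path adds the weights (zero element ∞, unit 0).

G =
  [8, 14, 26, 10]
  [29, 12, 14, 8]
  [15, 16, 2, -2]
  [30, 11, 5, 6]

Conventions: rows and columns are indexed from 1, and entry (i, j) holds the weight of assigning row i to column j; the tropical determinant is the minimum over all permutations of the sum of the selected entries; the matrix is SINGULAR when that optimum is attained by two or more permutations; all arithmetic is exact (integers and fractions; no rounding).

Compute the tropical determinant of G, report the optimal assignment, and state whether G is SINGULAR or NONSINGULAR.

σ = (1, 2, 3, 4): 8 + 12 + 2 + 6 = 28
σ = (1, 2, 4, 3): 8 + 12 + (-2) + 5 = 23
σ = (1, 3, 2, 4): 8 + 14 + 16 + 6 = 44
σ = (1, 3, 4, 2): 8 + 14 + (-2) + 11 = 31
σ = (1, 4, 2, 3): 8 + 8 + 16 + 5 = 37
σ = (1, 4, 3, 2): 8 + 8 + 2 + 11 = 29
σ = (2, 1, 3, 4): 14 + 29 + 2 + 6 = 51
σ = (2, 1, 4, 3): 14 + 29 + (-2) + 5 = 46
σ = (2, 3, 1, 4): 14 + 14 + 15 + 6 = 49
σ = (2, 3, 4, 1): 14 + 14 + (-2) + 30 = 56
σ = (2, 4, 1, 3): 14 + 8 + 15 + 5 = 42
σ = (2, 4, 3, 1): 14 + 8 + 2 + 30 = 54
σ = (3, 1, 2, 4): 26 + 29 + 16 + 6 = 77
σ = (3, 1, 4, 2): 26 + 29 + (-2) + 11 = 64
σ = (3, 2, 1, 4): 26 + 12 + 15 + 6 = 59
σ = (3, 2, 4, 1): 26 + 12 + (-2) + 30 = 66
σ = (3, 4, 1, 2): 26 + 8 + 15 + 11 = 60
σ = (3, 4, 2, 1): 26 + 8 + 16 + 30 = 80
σ = (4, 1, 2, 3): 10 + 29 + 16 + 5 = 60
σ = (4, 1, 3, 2): 10 + 29 + 2 + 11 = 52
σ = (4, 2, 1, 3): 10 + 12 + 15 + 5 = 42
σ = (4, 2, 3, 1): 10 + 12 + 2 + 30 = 54
σ = (4, 3, 1, 2): 10 + 14 + 15 + 11 = 50
σ = (4, 3, 2, 1): 10 + 14 + 16 + 30 = 70
Optimal value attained by: σ = (1, 2, 4, 3).
Answer: det⊕(G) = 23; verdict: NONSINGULAR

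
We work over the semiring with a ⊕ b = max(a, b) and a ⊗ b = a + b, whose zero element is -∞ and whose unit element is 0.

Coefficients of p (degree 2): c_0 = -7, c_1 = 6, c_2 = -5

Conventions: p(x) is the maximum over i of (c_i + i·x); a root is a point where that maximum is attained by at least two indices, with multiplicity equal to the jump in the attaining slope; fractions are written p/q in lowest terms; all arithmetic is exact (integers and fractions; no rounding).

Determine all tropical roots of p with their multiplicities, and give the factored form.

hull edge (i=0, c=-7) to (i=1, c=6): slope 13, span 1
hull edge (i=1, c=6) to (i=2, c=-5): slope -11, span 1
Factored form: p(x) = -5 ⊗ (x ⊕ (-13)) ⊗ (x ⊕ 11)
Answer: roots = -13 (mult 1), 11 (mult 1)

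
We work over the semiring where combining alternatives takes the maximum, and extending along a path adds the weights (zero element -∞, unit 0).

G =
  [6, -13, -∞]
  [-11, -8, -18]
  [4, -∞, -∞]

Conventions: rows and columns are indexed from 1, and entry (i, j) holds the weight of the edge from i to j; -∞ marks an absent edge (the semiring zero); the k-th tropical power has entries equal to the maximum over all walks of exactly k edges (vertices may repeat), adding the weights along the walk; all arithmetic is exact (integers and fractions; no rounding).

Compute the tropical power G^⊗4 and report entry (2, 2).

G^⊗2:
  [12, -7, -31]
  [-5, -16, -26]
  [10, -9, -∞]
G^⊗3:
  [18, -1, -25]
  [1, -18, -34]
  [16, -3, -27]
G^⊗4:
  [24, 5, -19]
  [7, -12, -36]
  [22, 3, -21]
Key observation: the optimum is the walk 2->1->1->1->2, with weight (-11) + 6 + 6 + (-13) = -12.
Optimal value attained by: walk 2->1->1->1->2.
Answer: (G^⊗4)[2][2] = -12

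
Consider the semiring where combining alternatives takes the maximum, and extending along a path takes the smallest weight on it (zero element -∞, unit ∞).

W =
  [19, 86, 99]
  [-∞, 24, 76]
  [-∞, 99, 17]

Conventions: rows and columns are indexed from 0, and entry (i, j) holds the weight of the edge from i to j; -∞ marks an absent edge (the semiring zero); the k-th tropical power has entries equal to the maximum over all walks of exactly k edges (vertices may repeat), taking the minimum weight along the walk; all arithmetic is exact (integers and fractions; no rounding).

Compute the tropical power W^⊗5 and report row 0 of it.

W^⊗2:
  [19, 99, 76]
  [-∞, 76, 24]
  [-∞, 24, 76]
W^⊗3:
  [19, 76, 76]
  [-∞, 24, 76]
  [-∞, 76, 24]
W^⊗4:
  [19, 76, 76]
  [-∞, 76, 24]
  [-∞, 24, 76]
W^⊗5:
  [19, 76, 76]
  [-∞, 24, 76]
  [-∞, 76, 24]
Answer: row 0 of W^⊗5 = [19, 76, 76]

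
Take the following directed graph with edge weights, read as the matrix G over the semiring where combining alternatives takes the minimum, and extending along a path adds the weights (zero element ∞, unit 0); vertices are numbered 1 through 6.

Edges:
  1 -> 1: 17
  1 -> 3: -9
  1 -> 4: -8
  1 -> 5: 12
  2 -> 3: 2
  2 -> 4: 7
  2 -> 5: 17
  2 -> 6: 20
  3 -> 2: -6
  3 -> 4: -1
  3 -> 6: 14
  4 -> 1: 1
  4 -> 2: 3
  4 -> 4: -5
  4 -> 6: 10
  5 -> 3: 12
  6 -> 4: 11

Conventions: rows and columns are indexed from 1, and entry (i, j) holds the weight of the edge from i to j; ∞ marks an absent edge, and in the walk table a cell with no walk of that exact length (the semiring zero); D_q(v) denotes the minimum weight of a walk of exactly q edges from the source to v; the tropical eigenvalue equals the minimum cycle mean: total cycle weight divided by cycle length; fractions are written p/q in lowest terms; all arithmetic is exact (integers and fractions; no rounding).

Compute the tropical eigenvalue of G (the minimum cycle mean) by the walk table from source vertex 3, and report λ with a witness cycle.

q=0: [∞, ∞, 0, ∞, ∞, ∞]
q=1: [∞, -6, ∞, -1, ∞, 14]
q=2: [0, 2, -4, -6, 11, 9]
q=3: [-5, -10, -9, -11, 12, 4]
q=4: [-10, -15, -14, -16, 7, -1]
q=5: [-15, -20, -19, -21, 2, -6]
q=6: [-20, -25, -24, -26, -3, -11]
Optimal cycle mean attained by: cycle 4->4, total (-5), length 1.
Answer: λ = -5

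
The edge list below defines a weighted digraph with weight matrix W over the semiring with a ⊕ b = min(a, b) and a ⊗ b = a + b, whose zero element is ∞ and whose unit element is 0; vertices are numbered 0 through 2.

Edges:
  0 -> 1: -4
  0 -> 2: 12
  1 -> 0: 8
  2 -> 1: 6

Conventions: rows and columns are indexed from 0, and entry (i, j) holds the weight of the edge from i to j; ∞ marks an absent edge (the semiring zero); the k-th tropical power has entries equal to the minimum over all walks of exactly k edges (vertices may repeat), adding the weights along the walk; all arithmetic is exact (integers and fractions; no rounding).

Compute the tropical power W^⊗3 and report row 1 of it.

W^⊗2:
  [4, 18, ∞]
  [∞, 4, 20]
  [14, ∞, ∞]
W^⊗3:
  [26, 0, 16]
  [12, 26, ∞]
  [∞, 10, 26]
Answer: row 1 of W^⊗3 = [12, 26, ∞]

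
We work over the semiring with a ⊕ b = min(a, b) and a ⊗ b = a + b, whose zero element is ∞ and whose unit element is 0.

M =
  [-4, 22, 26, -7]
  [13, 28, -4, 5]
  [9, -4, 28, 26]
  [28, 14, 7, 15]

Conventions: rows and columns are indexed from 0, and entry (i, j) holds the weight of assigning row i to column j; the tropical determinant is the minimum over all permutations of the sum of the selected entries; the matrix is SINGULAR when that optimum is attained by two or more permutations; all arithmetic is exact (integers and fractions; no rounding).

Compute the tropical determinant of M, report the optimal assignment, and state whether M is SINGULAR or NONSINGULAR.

σ = (0, 1, 2, 3): (-4) + 28 + 28 + 15 = 67
σ = (0, 1, 3, 2): (-4) + 28 + 26 + 7 = 57
σ = (0, 2, 1, 3): (-4) + (-4) + (-4) + 15 = 3
σ = (0, 2, 3, 1): (-4) + (-4) + 26 + 14 = 32
σ = (0, 3, 1, 2): (-4) + 5 + (-4) + 7 = 4
σ = (0, 3, 2, 1): (-4) + 5 + 28 + 14 = 43
σ = (1, 0, 2, 3): 22 + 13 + 28 + 15 = 78
σ = (1, 0, 3, 2): 22 + 13 + 26 + 7 = 68
σ = (1, 2, 0, 3): 22 + (-4) + 9 + 15 = 42
σ = (1, 2, 3, 0): 22 + (-4) + 26 + 28 = 72
σ = (1, 3, 0, 2): 22 + 5 + 9 + 7 = 43
σ = (1, 3, 2, 0): 22 + 5 + 28 + 28 = 83
σ = (2, 0, 1, 3): 26 + 13 + (-4) + 15 = 50
σ = (2, 0, 3, 1): 26 + 13 + 26 + 14 = 79
σ = (2, 1, 0, 3): 26 + 28 + 9 + 15 = 78
σ = (2, 1, 3, 0): 26 + 28 + 26 + 28 = 108
σ = (2, 3, 0, 1): 26 + 5 + 9 + 14 = 54
σ = (2, 3, 1, 0): 26 + 5 + (-4) + 28 = 55
σ = (3, 0, 1, 2): (-7) + 13 + (-4) + 7 = 9
σ = (3, 0, 2, 1): (-7) + 13 + 28 + 14 = 48
σ = (3, 1, 0, 2): (-7) + 28 + 9 + 7 = 37
σ = (3, 1, 2, 0): (-7) + 28 + 28 + 28 = 77
σ = (3, 2, 0, 1): (-7) + (-4) + 9 + 14 = 12
σ = (3, 2, 1, 0): (-7) + (-4) + (-4) + 28 = 13
Optimal value attained by: σ = (0, 2, 1, 3).
Answer: det⊕(M) = 3; verdict: NONSINGULAR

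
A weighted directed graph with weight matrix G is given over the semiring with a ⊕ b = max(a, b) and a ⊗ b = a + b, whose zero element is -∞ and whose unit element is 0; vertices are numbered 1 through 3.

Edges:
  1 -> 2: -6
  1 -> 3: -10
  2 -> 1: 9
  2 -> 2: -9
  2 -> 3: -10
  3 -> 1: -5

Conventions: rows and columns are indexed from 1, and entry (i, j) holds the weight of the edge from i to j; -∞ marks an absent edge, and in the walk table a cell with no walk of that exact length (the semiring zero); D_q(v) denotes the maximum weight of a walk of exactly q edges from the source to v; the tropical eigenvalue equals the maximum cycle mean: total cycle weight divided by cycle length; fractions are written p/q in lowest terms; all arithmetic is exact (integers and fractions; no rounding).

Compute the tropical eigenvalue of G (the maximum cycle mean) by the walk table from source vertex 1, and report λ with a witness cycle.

q=0: [0, -∞, -∞]
q=1: [-∞, -6, -10]
q=2: [3, -15, -16]
q=3: [-6, -3, -7]
Optimal cycle mean attained by: cycle 1->2->1, total (-6) + 9, length 2.
Answer: λ = 3/2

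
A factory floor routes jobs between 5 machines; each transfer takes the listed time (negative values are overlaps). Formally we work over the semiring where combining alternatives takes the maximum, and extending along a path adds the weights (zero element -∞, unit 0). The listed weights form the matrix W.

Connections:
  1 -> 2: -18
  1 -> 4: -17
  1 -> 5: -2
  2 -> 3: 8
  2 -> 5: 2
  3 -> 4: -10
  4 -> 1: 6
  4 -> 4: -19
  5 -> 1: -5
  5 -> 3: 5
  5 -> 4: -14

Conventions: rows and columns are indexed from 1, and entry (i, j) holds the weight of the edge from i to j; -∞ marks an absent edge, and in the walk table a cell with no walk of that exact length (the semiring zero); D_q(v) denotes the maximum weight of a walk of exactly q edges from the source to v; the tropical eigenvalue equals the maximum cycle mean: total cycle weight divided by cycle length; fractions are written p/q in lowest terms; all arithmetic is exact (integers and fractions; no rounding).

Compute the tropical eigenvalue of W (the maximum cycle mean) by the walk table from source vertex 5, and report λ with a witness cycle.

q=0: [-∞, -∞, -∞, -∞, 0]
q=1: [-5, -∞, 5, -14, -∞]
q=2: [-8, -23, -∞, -5, -7]
q=3: [1, -26, -2, -21, -10]
q=4: [-15, -17, -5, -12, -1]
q=5: [-6, -33, 4, -15, -15]
Optimal cycle mean attained by: cycle 1->5->3->4->1, total (-2) + 5 + (-10) + 6, length 4.
Answer: λ = -1/4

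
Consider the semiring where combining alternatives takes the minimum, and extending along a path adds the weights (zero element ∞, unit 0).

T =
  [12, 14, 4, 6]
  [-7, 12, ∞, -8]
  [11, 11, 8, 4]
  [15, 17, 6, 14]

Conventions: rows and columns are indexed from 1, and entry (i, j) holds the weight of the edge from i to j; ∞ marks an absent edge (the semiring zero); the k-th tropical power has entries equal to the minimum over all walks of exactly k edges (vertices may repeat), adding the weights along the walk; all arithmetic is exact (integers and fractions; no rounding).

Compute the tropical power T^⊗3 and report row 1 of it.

T^⊗2:
  [7, 15, 12, 6]
  [5, 7, -3, -1]
  [4, 19, 10, 3]
  [10, 17, 14, 9]
T^⊗3:
  [8, 21, 11, 7]
  [0, 8, 5, -1]
  [12, 18, 8, 10]
  [10, 24, 14, 9]
Answer: row 1 of T^⊗3 = [8, 21, 11, 7]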